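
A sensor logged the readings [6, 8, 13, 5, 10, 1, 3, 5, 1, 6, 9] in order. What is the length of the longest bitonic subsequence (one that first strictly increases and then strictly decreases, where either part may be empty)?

inc[i] = longest strictly increasing subsequence ending at i; dec[i] = longest strictly decreasing subsequence starting at i:
i:      1  2  3  4  5  6  7  8  9 10 11
a[i]:   6  8 13  5 10  1  3  5  1  6  9
inc:    1  2  3  1  3  1  2  3  1  4  5
dec:    4  4  4  3  3  1  2  2  1  1  1
Best peak at i=3 (value 13): inc=3, dec=4, length 3+4−1 = 6.

6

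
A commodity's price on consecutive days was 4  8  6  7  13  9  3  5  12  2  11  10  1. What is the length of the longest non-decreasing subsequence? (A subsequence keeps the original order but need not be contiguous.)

Let dp[i] be the length of the longest such subsequence ending at index i:
i:      1  2  3  4  5  6  7  8  9 10 11 12 13
a[i]:   4  8  6  7 13  9  3  5 12  2 11 10  1
dp:     1  2  2  3  4  4  1  2  5  1  5  5  1
Maximum dp value is 5.

5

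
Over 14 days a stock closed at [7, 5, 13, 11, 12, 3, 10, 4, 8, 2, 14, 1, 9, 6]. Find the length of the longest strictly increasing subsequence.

4

Track the smallest tail for each achievable length (strict):
7 → extends → [7]
5 → replaces 7 → [5]
13 → extends → [5, 13]
11 → replaces 13 → [5, 11]
12 → extends → [5, 11, 12]
3 → replaces 5 → [3, 11, 12]
10 → replaces 11 → [3, 10, 12]
4 → replaces 10 → [3, 4, 12]
8 → replaces 12 → [3, 4, 8]
2 → replaces 3 → [2, 4, 8]
14 → extends → [2, 4, 8, 14]
1 → replaces 2 → [1, 4, 8, 14]
9 → replaces 14 → [1, 4, 8, 9]
6 → replaces 8 → [1, 4, 6, 9]
Four tails, so the longest strictly increasing subsequence has length 4 (e.g. 7, 11, 12, 14).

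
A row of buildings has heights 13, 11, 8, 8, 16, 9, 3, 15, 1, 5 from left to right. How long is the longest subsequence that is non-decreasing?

Let dp[i] be the length of the longest such subsequence ending at index i:
i:      1  2  3  4  5  6  7  8  9 10
a[i]:  13 11  8  8 16  9  3 15  1  5
dp:     1  1  1  2  3  3  1  4  1  2
Maximum dp value is 4.

4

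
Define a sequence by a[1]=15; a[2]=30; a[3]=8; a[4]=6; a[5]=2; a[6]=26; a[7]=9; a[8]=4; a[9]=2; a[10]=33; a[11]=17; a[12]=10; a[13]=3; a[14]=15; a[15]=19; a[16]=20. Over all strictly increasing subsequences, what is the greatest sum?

Let S[i] be the best sum of a strictly increasing subsequence ending at i:
i:      1  2  3  4  5  6  7  8  9 10 11 12 13 14 15 16
a[i]:  15 30  8  6  2 26  9  4  2 33 17 10  3 15 19 20
S:     15 45  8  6  2 41 17  6  2 78 34 27  5 42 61 81
Maximum is 81 (e.g. 8 + 9 + 10 + 15 + 19 + 20).

81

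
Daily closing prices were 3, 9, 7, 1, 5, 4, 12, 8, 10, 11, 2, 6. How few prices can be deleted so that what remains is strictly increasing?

Fewest deletions = n − (longest strictly increasing subsequence).
i:      1  2  3  4  5  6  7  8  9 10 11 12
a[i]:   3  9  7  1  5  4 12  8 10 11  2  6
dp:     1  2  2  1  2  2  3  3  4  5  2  3
max dp = 5, so deletions = 12 − 5 = 7.

7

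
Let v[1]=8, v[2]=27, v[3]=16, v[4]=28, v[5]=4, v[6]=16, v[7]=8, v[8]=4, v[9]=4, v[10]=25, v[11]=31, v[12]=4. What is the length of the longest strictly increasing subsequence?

Let dp[i] be the length of the longest such subsequence ending at index i:
i:      1  2  3  4  5  6  7  8  9 10 11 12
v[i]:   8 27 16 28  4 16  8  4  4 25 31  4
dp:     1  2  2  3  1  2  2  1  1  3  4  1
Maximum dp value is 4.

4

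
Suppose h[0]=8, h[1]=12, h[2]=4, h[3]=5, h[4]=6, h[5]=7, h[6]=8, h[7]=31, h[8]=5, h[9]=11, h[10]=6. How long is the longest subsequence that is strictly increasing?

Track the smallest tail for each achievable length (strict):
8 → extends → [8]
12 → extends → [8, 12]
4 → replaces 8 → [4, 12]
5 → replaces 12 → [4, 5]
6 → extends → [4, 5, 6]
7 → extends → [4, 5, 6, 7]
8 → extends → [4, 5, 6, 7, 8]
31 → extends → [4, 5, 6, 7, 8, 31]
5 → already a tail → [4, 5, 6, 7, 8, 31]
11 → replaces 31 → [4, 5, 6, 7, 8, 11]
6 → already a tail → [4, 5, 6, 7, 8, 11]
Six tails, so the longest strictly increasing subsequence has length 6 (e.g. 4, 5, 6, 7, 8, 31).

6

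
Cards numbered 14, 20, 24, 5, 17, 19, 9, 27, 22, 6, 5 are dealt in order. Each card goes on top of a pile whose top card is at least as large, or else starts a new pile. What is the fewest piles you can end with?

4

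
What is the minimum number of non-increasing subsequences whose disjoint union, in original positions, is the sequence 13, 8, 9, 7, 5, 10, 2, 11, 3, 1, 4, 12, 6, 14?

6

Place each on the leftmost legal pile:
13 → new pile 1 (tops now [13])
8 → pile 1 (tops now [8])
9 → new pile 2 (tops now [8, 9])
7 → pile 1 (tops now [7, 9])
5 → pile 1 (tops now [5, 9])
10 → new pile 3 (tops now [5, 9, 10])
2 → pile 1 (tops now [2, 9, 10])
11 → new pile 4 (tops now [2, 9, 10, 11])
3 → pile 2 (tops now [2, 3, 10, 11])
1 → pile 1 (tops now [1, 3, 10, 11])
4 → pile 3 (tops now [1, 3, 4, 11])
12 → new pile 5 (tops now [1, 3, 4, 11, 12])
6 → pile 4 (tops now [1, 3, 4, 6, 12])
14 → new pile 6 (tops now [1, 3, 4, 6, 12, 14])
Six piles.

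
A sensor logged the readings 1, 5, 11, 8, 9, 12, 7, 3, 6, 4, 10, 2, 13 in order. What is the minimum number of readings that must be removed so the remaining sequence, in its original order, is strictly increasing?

7

Fewest deletions = n − (longest strictly increasing subsequence).
i:      1  2  3  4  5  6  7  8  9 10 11 12 13
a[i]:   1  5 11  8  9 12  7  3  6  4 10  2 13
dp:     1  2  3  3  4  5  3  2  3  3  5  2  6
max dp = 6, so deletions = 13 − 6 = 7.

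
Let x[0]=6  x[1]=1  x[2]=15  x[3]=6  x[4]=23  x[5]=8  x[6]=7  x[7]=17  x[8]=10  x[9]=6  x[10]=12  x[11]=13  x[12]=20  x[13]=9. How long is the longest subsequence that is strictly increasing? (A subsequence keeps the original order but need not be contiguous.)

Let dp[i] be the length of the longest such subsequence ending at index i:
i:      0  1  2  3  4  5  6  7  8  9 10 11 12 13
x[i]:   6  1 15  6 23  8  7 17 10  6 12 13 20  9
dp:     1  1  2  2  3  3  3  4  4  2  5  6  7  4
Maximum dp value is 7.

7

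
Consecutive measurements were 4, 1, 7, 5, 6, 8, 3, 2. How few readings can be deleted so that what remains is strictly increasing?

4

Fewest deletions = n − (longest strictly increasing subsequence).
Patience tails:
4 → extends → [4]
1 → replaces 4 → [1]
7 → extends → [1, 7]
5 → replaces 7 → [1, 5]
6 → extends → [1, 5, 6]
8 → extends → [1, 5, 6, 8]
3 → replaces 5 → [1, 3, 6, 8]
2 → replaces 3 → [1, 2, 6, 8]
Longest strictly increasing subsequence has length 4, so deletions = 8 − 4 = 4.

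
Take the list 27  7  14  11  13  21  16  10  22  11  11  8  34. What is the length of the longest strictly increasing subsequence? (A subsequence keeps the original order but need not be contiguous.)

6

Track the smallest tail for each achievable length (strict):
27 → extends → [27]
7 → replaces 27 → [7]
14 → extends → [7, 14]
11 → replaces 14 → [7, 11]
13 → extends → [7, 11, 13]
21 → extends → [7, 11, 13, 21]
16 → replaces 21 → [7, 11, 13, 16]
10 → replaces 11 → [7, 10, 13, 16]
22 → extends → [7, 10, 13, 16, 22]
11 → replaces 13 → [7, 10, 11, 16, 22]
11 → already a tail → [7, 10, 11, 16, 22]
8 → replaces 10 → [7, 8, 11, 16, 22]
34 → extends → [7, 8, 11, 16, 22, 34]
Six tails, so the longest strictly increasing subsequence has length 6 (e.g. 7, 11, 13, 21, 22, 34).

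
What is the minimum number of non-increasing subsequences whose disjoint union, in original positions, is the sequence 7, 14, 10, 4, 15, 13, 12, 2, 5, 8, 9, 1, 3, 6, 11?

Place each on the leftmost legal pile:
7 → new pile 1 (tops now [7])
14 → new pile 2 (tops now [7, 14])
10 → pile 2 (tops now [7, 10])
4 → pile 1 (tops now [4, 10])
15 → new pile 3 (tops now [4, 10, 15])
13 → pile 3 (tops now [4, 10, 13])
12 → pile 3 (tops now [4, 10, 12])
2 → pile 1 (tops now [2, 10, 12])
5 → pile 2 (tops now [2, 5, 12])
8 → pile 3 (tops now [2, 5, 8])
9 → new pile 4 (tops now [2, 5, 8, 9])
1 → pile 1 (tops now [1, 5, 8, 9])
3 → pile 2 (tops now [1, 3, 8, 9])
6 → pile 3 (tops now [1, 3, 6, 9])
11 → new pile 5 (tops now [1, 3, 6, 9, 11])
Five piles.

5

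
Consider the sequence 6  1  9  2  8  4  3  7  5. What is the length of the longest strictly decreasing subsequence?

Negate each value so 'decreasing' becomes 'increasing', then run patience tails on the negated sequence:
-6 → extends → [-6]
-1 → extends → [-6, -1]
-9 → replaces -6 → [-9, -1]
-2 → replaces -1 → [-9, -2]
-8 → replaces -2 → [-9, -8]
-4 → extends → [-9, -8, -4]
-3 → extends → [-9, -8, -4, -3]
-7 → replaces -4 → [-9, -8, -7, -3]
-5 → replaces -3 → [-9, -8, -7, -5]
Four tails, so the longest strictly decreasing subsequence of the original has length 4.

4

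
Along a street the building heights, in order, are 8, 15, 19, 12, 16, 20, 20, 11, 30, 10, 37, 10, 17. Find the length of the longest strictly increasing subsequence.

6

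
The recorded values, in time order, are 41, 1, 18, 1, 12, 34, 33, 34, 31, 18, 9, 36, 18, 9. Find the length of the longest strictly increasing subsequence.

Track the smallest tail for each achievable length (strict):
41 → extends → [41]
1 → replaces 41 → [1]
18 → extends → [1, 18]
1 → already a tail → [1, 18]
12 → replaces 18 → [1, 12]
34 → extends → [1, 12, 34]
33 → replaces 34 → [1, 12, 33]
34 → extends → [1, 12, 33, 34]
31 → replaces 33 → [1, 12, 31, 34]
18 → replaces 31 → [1, 12, 18, 34]
9 → replaces 12 → [1, 9, 18, 34]
36 → extends → [1, 9, 18, 34, 36]
18 → already a tail → [1, 9, 18, 34, 36]
9 → already a tail → [1, 9, 18, 34, 36]
Five tails, so the longest strictly increasing subsequence has length 5 (e.g. 1, 18, 33, 34, 36).

5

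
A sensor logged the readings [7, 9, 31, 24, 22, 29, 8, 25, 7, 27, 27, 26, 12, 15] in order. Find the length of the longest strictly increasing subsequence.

5

Track the smallest tail for each achievable length (strict):
7 → extends → [7]
9 → extends → [7, 9]
31 → extends → [7, 9, 31]
24 → replaces 31 → [7, 9, 24]
22 → replaces 24 → [7, 9, 22]
29 → extends → [7, 9, 22, 29]
8 → replaces 9 → [7, 8, 22, 29]
25 → replaces 29 → [7, 8, 22, 25]
7 → already a tail → [7, 8, 22, 25]
27 → extends → [7, 8, 22, 25, 27]
27 → already a tail → [7, 8, 22, 25, 27]
26 → replaces 27 → [7, 8, 22, 25, 26]
12 → replaces 22 → [7, 8, 12, 25, 26]
15 → replaces 25 → [7, 8, 12, 15, 26]
Five tails, so the longest strictly increasing subsequence has length 5 (e.g. 7, 9, 24, 25, 27).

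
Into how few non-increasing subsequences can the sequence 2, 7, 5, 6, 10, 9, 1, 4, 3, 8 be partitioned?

4

Place each on the leftmost legal pile:
2 → new pile 1 (tops now [2])
7 → new pile 2 (tops now [2, 7])
5 → pile 2 (tops now [2, 5])
6 → new pile 3 (tops now [2, 5, 6])
10 → new pile 4 (tops now [2, 5, 6, 10])
9 → pile 4 (tops now [2, 5, 6, 9])
1 → pile 1 (tops now [1, 5, 6, 9])
4 → pile 2 (tops now [1, 4, 6, 9])
3 → pile 2 (tops now [1, 3, 6, 9])
8 → pile 4 (tops now [1, 3, 6, 8])
Four piles.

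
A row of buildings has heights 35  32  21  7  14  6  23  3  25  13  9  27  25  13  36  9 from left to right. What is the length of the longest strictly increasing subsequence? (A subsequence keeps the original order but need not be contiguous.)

Track the smallest tail for each achievable length (strict):
35 → extends → [35]
32 → replaces 35 → [32]
21 → replaces 32 → [21]
7 → replaces 21 → [7]
14 → extends → [7, 14]
6 → replaces 7 → [6, 14]
23 → extends → [6, 14, 23]
3 → replaces 6 → [3, 14, 23]
25 → extends → [3, 14, 23, 25]
13 → replaces 14 → [3, 13, 23, 25]
9 → replaces 13 → [3, 9, 23, 25]
27 → extends → [3, 9, 23, 25, 27]
25 → already a tail → [3, 9, 23, 25, 27]
13 → replaces 23 → [3, 9, 13, 25, 27]
36 → extends → [3, 9, 13, 25, 27, 36]
9 → already a tail → [3, 9, 13, 25, 27, 36]
Six tails, so the longest strictly increasing subsequence has length 6 (e.g. 7, 14, 23, 25, 27, 36).

6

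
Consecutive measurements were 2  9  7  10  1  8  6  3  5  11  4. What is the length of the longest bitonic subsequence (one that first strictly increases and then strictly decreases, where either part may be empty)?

7

inc[i] = longest strictly increasing subsequence ending at i; dec[i] = longest strictly decreasing subsequence starting at i:
i:      1  2  3  4  5  6  7  8  9 10 11
a[i]:   2  9  7 10  1  8  6  3  5 11  4
inc:    1  2  2  3  1  3  2  2  3  4  3
dec:    2  5  4  5  1  4  3  1  2  2  1
Best peak at i=4 (value 10): inc=3, dec=5, length 3+5−1 = 7.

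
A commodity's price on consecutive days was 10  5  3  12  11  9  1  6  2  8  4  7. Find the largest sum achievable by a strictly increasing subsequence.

Let S[i] be the best sum of a strictly increasing subsequence ending at i:
i:      1  2  3  4  5  6  7  8  9 10 11 12
a[i]:  10  5  3 12 11  9  1  6  2  8  4  7
S:     10  5  3 22 21 14  1 11  3 19  7 18
Maximum is 22 (e.g. 10 + 12).

22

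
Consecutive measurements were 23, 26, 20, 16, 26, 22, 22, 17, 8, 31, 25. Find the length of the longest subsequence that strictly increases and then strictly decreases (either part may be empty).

5

inc[i] = longest strictly increasing subsequence ending at i; dec[i] = longest strictly decreasing subsequence starting at i:
i:      1  2  3  4  5  6  7  8  9 10 11
a[i]:  23 26 20 16 26 22 22 17  8 31 25
inc:    1  2  1  1  2  2  2  2  1  3  3
dec:    4  4  3  2  4  3  3  2  1  2  1
Best peak at i=2 (value 26): inc=2, dec=4, length 2+4−1 = 5.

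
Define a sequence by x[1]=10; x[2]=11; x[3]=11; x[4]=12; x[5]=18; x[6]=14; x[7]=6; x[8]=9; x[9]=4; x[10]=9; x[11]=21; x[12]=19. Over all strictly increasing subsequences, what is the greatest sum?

72

Let S[i] be the best sum of a strictly increasing subsequence ending at i:
i:      1  2  3  4  5  6  7  8  9 10 11 12
x[i]:  10 11 11 12 18 14  6  9  4  9 21 19
S:     10 21 21 33 51 47  6 15  4 15 72 70
Maximum is 72 (e.g. 10 + 11 + 12 + 18 + 21).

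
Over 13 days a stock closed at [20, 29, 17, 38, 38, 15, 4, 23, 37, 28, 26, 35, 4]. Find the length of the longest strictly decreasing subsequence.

Negate each value so 'decreasing' becomes 'increasing', then run patience tails on the negated sequence:
-20 → extends → [-20]
-29 → replaces -20 → [-29]
-17 → extends → [-29, -17]
-38 → replaces -29 → [-38, -17]
-38 → already a tail → [-38, -17]
-15 → extends → [-38, -17, -15]
-4 → extends → [-38, -17, -15, -4]
-23 → replaces -17 → [-38, -23, -15, -4]
-37 → replaces -23 → [-38, -37, -15, -4]
-28 → replaces -15 → [-38, -37, -28, -4]
-26 → replaces -4 → [-38, -37, -28, -26]
-35 → replaces -28 → [-38, -37, -35, -26]
-4 → extends → [-38, -37, -35, -26, -4]
Five tails, so the longest strictly decreasing subsequence of the original has length 5.

5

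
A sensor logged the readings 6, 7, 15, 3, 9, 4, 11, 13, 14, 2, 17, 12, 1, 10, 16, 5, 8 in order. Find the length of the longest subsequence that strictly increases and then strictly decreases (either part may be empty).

inc[i] = longest strictly increasing subsequence ending at i; dec[i] = longest strictly decreasing subsequence starting at i:
i:      1  2  3  4  5  6  7  8  9 10 11 12 13 14 15 16 17
a[i]:   6  7 15  3  9  4 11 13 14  2 17 12  1 10 16  5  8
inc:    1  2  3  1  3  2  4  5  6  1  7  5  1  4  7  3  4
dec:    4  4  5  3  4  3  3  4  4  2  4  3  1  2  2  1  1
Best peak at i=11 (value 17): inc=7, dec=4, length 7+4−1 = 10.

10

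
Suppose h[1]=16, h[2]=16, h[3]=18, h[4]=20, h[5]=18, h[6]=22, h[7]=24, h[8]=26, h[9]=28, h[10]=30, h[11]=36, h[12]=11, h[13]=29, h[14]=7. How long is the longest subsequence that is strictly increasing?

Track the smallest tail for each achievable length (strict):
16 → extends → [16]
16 → already a tail → [16]
18 → extends → [16, 18]
20 → extends → [16, 18, 20]
18 → already a tail → [16, 18, 20]
22 → extends → [16, 18, 20, 22]
24 → extends → [16, 18, 20, 22, 24]
26 → extends → [16, 18, 20, 22, 24, 26]
28 → extends → [16, 18, 20, 22, 24, 26, 28]
30 → extends → [16, 18, 20, 22, 24, 26, 28, 30]
36 → extends → [16, 18, 20, 22, 24, 26, 28, 30, 36]
11 → replaces 16 → [11, 18, 20, 22, 24, 26, 28, 30, 36]
29 → replaces 30 → [11, 18, 20, 22, 24, 26, 28, 29, 36]
7 → replaces 11 → [7, 18, 20, 22, 24, 26, 28, 29, 36]
Nine tails, so the longest strictly increasing subsequence has length 9 (e.g. 16, 18, 20, 22, 24, 26, 28, 30, 36).

9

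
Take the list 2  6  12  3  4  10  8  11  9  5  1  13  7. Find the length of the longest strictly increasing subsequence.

Let dp[i] be the length of the longest such subsequence ending at index i:
i:      1  2  3  4  5  6  7  8  9 10 11 12 13
a[i]:   2  6 12  3  4 10  8 11  9  5  1 13  7
dp:     1  2  3  2  3  4  4  5  5  4  1  6  5
Maximum dp value is 6.

6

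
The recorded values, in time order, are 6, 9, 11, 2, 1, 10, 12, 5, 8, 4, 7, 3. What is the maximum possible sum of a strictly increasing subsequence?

38

Let S[i] be the best sum of a strictly increasing subsequence ending at i:
i:      1  2  3  4  5  6  7  8  9 10 11 12
a[i]:   6  9 11  2  1 10 12  5  8  4  7  3
S:      6 15 26  2  1 25 38  7 15  6 14  5
Maximum is 38 (e.g. 6 + 9 + 11 + 12).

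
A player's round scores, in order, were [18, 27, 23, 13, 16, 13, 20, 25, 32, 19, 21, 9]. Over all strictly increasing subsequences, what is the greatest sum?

106

Let S[i] be the best sum of a strictly increasing subsequence ending at i:
i:       1   2   3   4   5   6   7   8   9  10  11  12
a[i]:   18  27  23  13  16  13  20  25  32  19  21   9
S:      18  45  41  13  29  13  49  74 106  48  70   9
Maximum is 106 (e.g. 13 + 16 + 20 + 25 + 32).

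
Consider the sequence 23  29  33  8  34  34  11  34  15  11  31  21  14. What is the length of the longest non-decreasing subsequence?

6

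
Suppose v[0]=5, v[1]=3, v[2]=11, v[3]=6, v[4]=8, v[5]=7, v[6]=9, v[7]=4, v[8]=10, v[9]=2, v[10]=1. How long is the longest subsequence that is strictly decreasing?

6

Negate each value so 'decreasing' becomes 'increasing', then run patience tails on the negated sequence:
-5 → extends → [-5]
-3 → extends → [-5, -3]
-11 → replaces -5 → [-11, -3]
-6 → replaces -3 → [-11, -6]
-8 → replaces -6 → [-11, -8]
-7 → extends → [-11, -8, -7]
-9 → replaces -8 → [-11, -9, -7]
-4 → extends → [-11, -9, -7, -4]
-10 → replaces -9 → [-11, -10, -7, -4]
-2 → extends → [-11, -10, -7, -4, -2]
-1 → extends → [-11, -10, -7, -4, -2, -1]
Six tails, so the longest strictly decreasing subsequence of the original has length 6.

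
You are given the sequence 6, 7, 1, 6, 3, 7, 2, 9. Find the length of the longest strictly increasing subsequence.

4

Track the smallest tail for each achievable length (strict):
6 → extends → [6]
7 → extends → [6, 7]
1 → replaces 6 → [1, 7]
6 → replaces 7 → [1, 6]
3 → replaces 6 → [1, 3]
7 → extends → [1, 3, 7]
2 → replaces 3 → [1, 2, 7]
9 → extends → [1, 2, 7, 9]
Four tails, so the longest strictly increasing subsequence has length 4 (e.g. 1, 6, 7, 9).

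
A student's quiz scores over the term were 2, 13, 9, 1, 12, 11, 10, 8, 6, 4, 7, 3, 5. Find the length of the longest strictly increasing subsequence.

3

Track the smallest tail for each achievable length (strict):
2 → extends → [2]
13 → extends → [2, 13]
9 → replaces 13 → [2, 9]
1 → replaces 2 → [1, 9]
12 → extends → [1, 9, 12]
11 → replaces 12 → [1, 9, 11]
10 → replaces 11 → [1, 9, 10]
8 → replaces 9 → [1, 8, 10]
6 → replaces 8 → [1, 6, 10]
4 → replaces 6 → [1, 4, 10]
7 → replaces 10 → [1, 4, 7]
3 → replaces 4 → [1, 3, 7]
5 → replaces 7 → [1, 3, 5]
Three tails, so the longest strictly increasing subsequence has length 3 (e.g. 2, 9, 12).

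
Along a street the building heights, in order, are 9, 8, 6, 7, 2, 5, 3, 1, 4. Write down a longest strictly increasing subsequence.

2, 3, 4

Patience tails give the LIS length; then backtrack through the dp parents:
9 → extends → [9]
8 → replaces 9 → [8]
6 → replaces 8 → [6]
7 → extends → [6, 7]
2 → replaces 6 → [2, 7]
5 → replaces 7 → [2, 5]
3 → replaces 5 → [2, 3]
1 → replaces 2 → [1, 3]
4 → extends → [1, 3, 4]
Length 3; one witness is 2, 3, 4.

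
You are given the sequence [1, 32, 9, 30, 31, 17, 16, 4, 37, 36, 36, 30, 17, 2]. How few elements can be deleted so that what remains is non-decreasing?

8

Fewest deletions = n − (longest non-decreasing subsequence).
Patience tails:
1 → extends → [1]
32 → extends → [1, 32]
9 → replaces 32 → [1, 9]
30 → extends → [1, 9, 30]
31 → extends → [1, 9, 30, 31]
17 → replaces 30 → [1, 9, 17, 31]
16 → replaces 17 → [1, 9, 16, 31]
4 → replaces 9 → [1, 4, 16, 31]
37 → extends → [1, 4, 16, 31, 37]
36 → replaces 37 → [1, 4, 16, 31, 36]
36 → extends → [1, 4, 16, 31, 36, 36]
30 → replaces 31 → [1, 4, 16, 30, 36, 36]
17 → replaces 30 → [1, 4, 16, 17, 36, 36]
2 → replaces 4 → [1, 2, 16, 17, 36, 36]
Longest non-decreasing subsequence has length 6, so deletions = 14 − 6 = 8.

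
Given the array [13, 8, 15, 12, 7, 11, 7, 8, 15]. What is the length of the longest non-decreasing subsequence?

4

Track the smallest tail for each achievable length (allowing ties):
13 → extends → [13]
8 → replaces 13 → [8]
15 → extends → [8, 15]
12 → replaces 15 → [8, 12]
7 → replaces 8 → [7, 12]
11 → replaces 12 → [7, 11]
7 → replaces 11 → [7, 7]
8 → extends → [7, 7, 8]
15 → extends → [7, 7, 8, 15]
Four tails, so the longest non-decreasing subsequence has length 4 (e.g. 7, 7, 8, 15).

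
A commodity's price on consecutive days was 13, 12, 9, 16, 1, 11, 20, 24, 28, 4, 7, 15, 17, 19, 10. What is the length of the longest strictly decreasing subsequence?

Negate each value so 'decreasing' becomes 'increasing', then run patience tails on the negated sequence:
-13 → extends → [-13]
-12 → extends → [-13, -12]
-9 → extends → [-13, -12, -9]
-16 → replaces -13 → [-16, -12, -9]
-1 → extends → [-16, -12, -9, -1]
-11 → replaces -9 → [-16, -12, -11, -1]
-20 → replaces -16 → [-20, -12, -11, -1]
-24 → replaces -20 → [-24, -12, -11, -1]
-28 → replaces -24 → [-28, -12, -11, -1]
-4 → replaces -1 → [-28, -12, -11, -4]
-7 → replaces -4 → [-28, -12, -11, -7]
-15 → replaces -12 → [-28, -15, -11, -7]
-17 → replaces -15 → [-28, -17, -11, -7]
-19 → replaces -17 → [-28, -19, -11, -7]
-10 → replaces -7 → [-28, -19, -11, -10]
Four tails, so the longest strictly decreasing subsequence of the original has length 4.

4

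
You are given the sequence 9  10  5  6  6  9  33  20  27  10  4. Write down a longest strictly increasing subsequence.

Patience tails give the LIS length; then backtrack through the dp parents:
9 → extends → [9]
10 → extends → [9, 10]
5 → replaces 9 → [5, 10]
6 → replaces 10 → [5, 6]
6 → already a tail → [5, 6]
9 → extends → [5, 6, 9]
33 → extends → [5, 6, 9, 33]
20 → replaces 33 → [5, 6, 9, 20]
27 → extends → [5, 6, 9, 20, 27]
10 → replaces 20 → [5, 6, 9, 10, 27]
4 → replaces 5 → [4, 6, 9, 10, 27]
Length 5; one witness is 5, 6, 9, 20, 27.

5, 6, 9, 20, 27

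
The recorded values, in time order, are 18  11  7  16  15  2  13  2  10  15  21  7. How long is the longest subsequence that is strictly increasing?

4

Track the smallest tail for each achievable length (strict):
18 → extends → [18]
11 → replaces 18 → [11]
7 → replaces 11 → [7]
16 → extends → [7, 16]
15 → replaces 16 → [7, 15]
2 → replaces 7 → [2, 15]
13 → replaces 15 → [2, 13]
2 → already a tail → [2, 13]
10 → replaces 13 → [2, 10]
15 → extends → [2, 10, 15]
21 → extends → [2, 10, 15, 21]
7 → replaces 10 → [2, 7, 15, 21]
Four tails, so the longest strictly increasing subsequence has length 4 (e.g. 11, 13, 15, 21).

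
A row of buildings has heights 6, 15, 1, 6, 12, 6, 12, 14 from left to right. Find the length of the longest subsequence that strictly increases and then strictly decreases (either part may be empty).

inc[i] = longest strictly increasing subsequence ending at i; dec[i] = longest strictly decreasing subsequence starting at i:
i:      1  2  3  4  5  6  7  8
a[i]:   6 15  1  6 12  6 12 14
inc:    1  2  1  2  3  2  3  4
dec:    2  3  1  1  2  1  1  1
Best peak at i=2 (value 15): inc=2, dec=3, length 2+3−1 = 4.

4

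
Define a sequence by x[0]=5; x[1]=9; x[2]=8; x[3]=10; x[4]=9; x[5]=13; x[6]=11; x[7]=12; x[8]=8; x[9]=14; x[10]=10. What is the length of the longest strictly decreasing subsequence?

3

Negate each value so 'decreasing' becomes 'increasing', then run patience tails on the negated sequence:
-5 → extends → [-5]
-9 → replaces -5 → [-9]
-8 → extends → [-9, -8]
-10 → replaces -9 → [-10, -8]
-9 → replaces -8 → [-10, -9]
-13 → replaces -10 → [-13, -9]
-11 → replaces -9 → [-13, -11]
-12 → replaces -11 → [-13, -12]
-8 → extends → [-13, -12, -8]
-14 → replaces -13 → [-14, -12, -8]
-10 → replaces -8 → [-14, -12, -10]
Three tails, so the longest strictly decreasing subsequence of the original has length 3.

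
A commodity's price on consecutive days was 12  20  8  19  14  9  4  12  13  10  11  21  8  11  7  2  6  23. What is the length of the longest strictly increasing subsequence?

6

Let dp[i] be the length of the longest such subsequence ending at index i:
i:      1  2  3  4  5  6  7  8  9 10 11 12 13 14 15 16 17 18
a[i]:  12 20  8 19 14  9  4 12 13 10 11 21  8 11  7  2  6 23
dp:     1  2  1  2  2  2  1  3  4  3  4  5  2  4  2  1  2  6
Maximum dp value is 6.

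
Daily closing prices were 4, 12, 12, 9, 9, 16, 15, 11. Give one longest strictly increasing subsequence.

Patience tails give the LIS length; then backtrack through the dp parents:
4 → extends → [4]
12 → extends → [4, 12]
12 → already a tail → [4, 12]
9 → replaces 12 → [4, 9]
9 → already a tail → [4, 9]
16 → extends → [4, 9, 16]
15 → replaces 16 → [4, 9, 15]
11 → replaces 15 → [4, 9, 11]
Length 3; one witness is 4, 12, 16.

4, 12, 16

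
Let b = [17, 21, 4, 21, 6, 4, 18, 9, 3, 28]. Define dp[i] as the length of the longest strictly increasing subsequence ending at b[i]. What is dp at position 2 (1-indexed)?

dp[i] = 1 + max{dp[j] : j<i, b[j]<b[i]} (or 1 if no such j):
i:      1  2  3  4  5  6  7  8  9 10
b[i]:  17 21  4 21  6  4 18  9  3 28
dp:     1  2  1  2  2  1  3  3  1  4
At index 2 the value is 2.

2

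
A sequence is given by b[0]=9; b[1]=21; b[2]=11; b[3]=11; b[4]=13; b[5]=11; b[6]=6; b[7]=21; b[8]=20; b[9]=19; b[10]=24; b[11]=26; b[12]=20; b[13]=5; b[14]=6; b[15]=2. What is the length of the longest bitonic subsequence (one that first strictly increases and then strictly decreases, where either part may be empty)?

inc[i] = longest strictly increasing subsequence ending at i; dec[i] = longest strictly decreasing subsequence starting at i:
i:      0  1  2  3  4  5  6  7  8  9 10 11 12 13 14 15
b[i]:   9 21 11 11 13 11  6 21 20 19 24 26 20  5  6  2
inc:    1  2  2  2  3  2  1  4  4  4  5  6  5  1  2  1
dec:    4  6  4  4  5  4  3  5  4  3  4  4  3  2  2  1
Best peak at i=11 (value 26): inc=6, dec=4, length 6+4−1 = 9.

9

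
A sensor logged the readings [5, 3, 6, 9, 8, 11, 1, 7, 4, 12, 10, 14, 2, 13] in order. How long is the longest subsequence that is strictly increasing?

6

Track the smallest tail for each achievable length (strict):
5 → extends → [5]
3 → replaces 5 → [3]
6 → extends → [3, 6]
9 → extends → [3, 6, 9]
8 → replaces 9 → [3, 6, 8]
11 → extends → [3, 6, 8, 11]
1 → replaces 3 → [1, 6, 8, 11]
7 → replaces 8 → [1, 6, 7, 11]
4 → replaces 6 → [1, 4, 7, 11]
12 → extends → [1, 4, 7, 11, 12]
10 → replaces 11 → [1, 4, 7, 10, 12]
14 → extends → [1, 4, 7, 10, 12, 14]
2 → replaces 4 → [1, 2, 7, 10, 12, 14]
13 → replaces 14 → [1, 2, 7, 10, 12, 13]
Six tails, so the longest strictly increasing subsequence has length 6 (e.g. 5, 6, 9, 11, 12, 14).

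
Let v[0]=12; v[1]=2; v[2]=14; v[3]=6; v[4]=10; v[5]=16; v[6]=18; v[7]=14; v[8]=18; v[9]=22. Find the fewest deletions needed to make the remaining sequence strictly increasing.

Fewest deletions = n − (longest strictly increasing subsequence).
Patience tails:
12 → extends → [12]
2 → replaces 12 → [2]
14 → extends → [2, 14]
6 → replaces 14 → [2, 6]
10 → extends → [2, 6, 10]
16 → extends → [2, 6, 10, 16]
18 → extends → [2, 6, 10, 16, 18]
14 → replaces 16 → [2, 6, 10, 14, 18]
18 → already a tail → [2, 6, 10, 14, 18]
22 → extends → [2, 6, 10, 14, 18, 22]
Longest strictly increasing subsequence has length 6, so deletions = 10 − 6 = 4.

4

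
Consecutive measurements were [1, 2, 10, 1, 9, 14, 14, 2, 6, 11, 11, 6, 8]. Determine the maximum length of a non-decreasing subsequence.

6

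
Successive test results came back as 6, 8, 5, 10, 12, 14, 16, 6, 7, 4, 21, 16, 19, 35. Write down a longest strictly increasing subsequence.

Patience tails give the LIS length; then backtrack through the dp parents:
6 → extends → [6]
8 → extends → [6, 8]
5 → replaces 6 → [5, 8]
10 → extends → [5, 8, 10]
12 → extends → [5, 8, 10, 12]
14 → extends → [5, 8, 10, 12, 14]
16 → extends → [5, 8, 10, 12, 14, 16]
6 → replaces 8 → [5, 6, 10, 12, 14, 16]
7 → replaces 10 → [5, 6, 7, 12, 14, 16]
4 → replaces 5 → [4, 6, 7, 12, 14, 16]
21 → extends → [4, 6, 7, 12, 14, 16, 21]
16 → already a tail → [4, 6, 7, 12, 14, 16, 21]
19 → replaces 21 → [4, 6, 7, 12, 14, 16, 19]
35 → extends → [4, 6, 7, 12, 14, 16, 19, 35]
Length 8; one witness is 6, 8, 10, 12, 14, 16, 21, 35.

6, 8, 10, 12, 14, 16, 21, 35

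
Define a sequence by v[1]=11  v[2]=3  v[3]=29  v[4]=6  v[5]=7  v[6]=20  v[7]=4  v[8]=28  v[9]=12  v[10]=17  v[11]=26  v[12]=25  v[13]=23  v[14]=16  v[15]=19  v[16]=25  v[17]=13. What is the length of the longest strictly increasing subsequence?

Track the smallest tail for each achievable length (strict):
11 → extends → [11]
3 → replaces 11 → [3]
29 → extends → [3, 29]
6 → replaces 29 → [3, 6]
7 → extends → [3, 6, 7]
20 → extends → [3, 6, 7, 20]
4 → replaces 6 → [3, 4, 7, 20]
28 → extends → [3, 4, 7, 20, 28]
12 → replaces 20 → [3, 4, 7, 12, 28]
17 → replaces 28 → [3, 4, 7, 12, 17]
26 → extends → [3, 4, 7, 12, 17, 26]
25 → replaces 26 → [3, 4, 7, 12, 17, 25]
23 → replaces 25 → [3, 4, 7, 12, 17, 23]
16 → replaces 17 → [3, 4, 7, 12, 16, 23]
19 → replaces 23 → [3, 4, 7, 12, 16, 19]
25 → extends → [3, 4, 7, 12, 16, 19, 25]
13 → replaces 16 → [3, 4, 7, 12, 13, 19, 25]
Seven tails, so the longest strictly increasing subsequence has length 7 (e.g. 3, 6, 7, 12, 17, 23, 25).

7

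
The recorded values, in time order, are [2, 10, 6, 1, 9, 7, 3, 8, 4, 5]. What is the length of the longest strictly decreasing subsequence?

4

Let dp[i] be the longest strictly decreasing subsequence ending at i:
i:      1  2  3  4  5  6  7  8  9 10
a[i]:   2 10  6  1  9  7  3  8  4  5
dp:     1  1  2  3  2  3  4  3  4  4
Maximum is 4.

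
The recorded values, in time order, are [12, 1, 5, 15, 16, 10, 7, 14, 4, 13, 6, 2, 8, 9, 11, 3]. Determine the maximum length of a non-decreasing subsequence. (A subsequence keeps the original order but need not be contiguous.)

6

Let dp[i] be the length of the longest such subsequence ending at index i:
i:      1  2  3  4  5  6  7  8  9 10 11 12 13 14 15 16
a[i]:  12  1  5 15 16 10  7 14  4 13  6  2  8  9 11  3
dp:     1  1  2  3  4  3  3  4  2  4  3  2  4  5  6  3
Maximum dp value is 6.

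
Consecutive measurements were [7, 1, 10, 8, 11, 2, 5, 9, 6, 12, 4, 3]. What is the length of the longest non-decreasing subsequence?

5

Let dp[i] be the length of the longest such subsequence ending at index i:
i:      1  2  3  4  5  6  7  8  9 10 11 12
a[i]:   7  1 10  8 11  2  5  9  6 12  4  3
dp:     1  1  2  2  3  2  3  4  4  5  3  3
Maximum dp value is 5.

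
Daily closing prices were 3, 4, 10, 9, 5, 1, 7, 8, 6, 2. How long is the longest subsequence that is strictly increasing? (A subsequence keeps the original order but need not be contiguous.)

5

Track the smallest tail for each achievable length (strict):
3 → extends → [3]
4 → extends → [3, 4]
10 → extends → [3, 4, 10]
9 → replaces 10 → [3, 4, 9]
5 → replaces 9 → [3, 4, 5]
1 → replaces 3 → [1, 4, 5]
7 → extends → [1, 4, 5, 7]
8 → extends → [1, 4, 5, 7, 8]
6 → replaces 7 → [1, 4, 5, 6, 8]
2 → replaces 4 → [1, 2, 5, 6, 8]
Five tails, so the longest strictly increasing subsequence has length 5 (e.g. 3, 4, 5, 7, 8).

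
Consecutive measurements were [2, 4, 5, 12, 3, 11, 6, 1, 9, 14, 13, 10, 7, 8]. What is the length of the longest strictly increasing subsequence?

6

Track the smallest tail for each achievable length (strict):
2 → extends → [2]
4 → extends → [2, 4]
5 → extends → [2, 4, 5]
12 → extends → [2, 4, 5, 12]
3 → replaces 4 → [2, 3, 5, 12]
11 → replaces 12 → [2, 3, 5, 11]
6 → replaces 11 → [2, 3, 5, 6]
1 → replaces 2 → [1, 3, 5, 6]
9 → extends → [1, 3, 5, 6, 9]
14 → extends → [1, 3, 5, 6, 9, 14]
13 → replaces 14 → [1, 3, 5, 6, 9, 13]
10 → replaces 13 → [1, 3, 5, 6, 9, 10]
7 → replaces 9 → [1, 3, 5, 6, 7, 10]
8 → replaces 10 → [1, 3, 5, 6, 7, 8]
Six tails, so the longest strictly increasing subsequence has length 6 (e.g. 2, 4, 5, 6, 9, 14).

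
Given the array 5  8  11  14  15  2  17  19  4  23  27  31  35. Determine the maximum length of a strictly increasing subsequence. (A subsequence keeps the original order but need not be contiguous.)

Track the smallest tail for each achievable length (strict):
5 → extends → [5]
8 → extends → [5, 8]
11 → extends → [5, 8, 11]
14 → extends → [5, 8, 11, 14]
15 → extends → [5, 8, 11, 14, 15]
2 → replaces 5 → [2, 8, 11, 14, 15]
17 → extends → [2, 8, 11, 14, 15, 17]
19 → extends → [2, 8, 11, 14, 15, 17, 19]
4 → replaces 8 → [2, 4, 11, 14, 15, 17, 19]
23 → extends → [2, 4, 11, 14, 15, 17, 19, 23]
27 → extends → [2, 4, 11, 14, 15, 17, 19, 23, 27]
31 → extends → [2, 4, 11, 14, 15, 17, 19, 23, 27, 31]
35 → extends → [2, 4, 11, 14, 15, 17, 19, 23, 27, 31, 35]
Eleven tails, so the longest strictly increasing subsequence has length 11 (e.g. 5, 8, 11, 14, 15, 17, 19, 23, 27, 31, 35).

11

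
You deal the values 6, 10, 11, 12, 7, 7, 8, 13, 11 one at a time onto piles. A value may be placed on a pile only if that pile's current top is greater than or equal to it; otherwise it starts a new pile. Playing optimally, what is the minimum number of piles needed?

5

The minimum number of non-increasing subsequences covering a sequence equals the length of its longest strictly increasing subsequence.
LIS length is 5 (e.g. 6, 10, 11, 12, 13), so 5 piles are needed.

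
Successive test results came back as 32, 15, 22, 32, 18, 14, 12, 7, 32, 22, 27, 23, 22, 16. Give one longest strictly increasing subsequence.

Patience tails give the LIS length; then backtrack through the dp parents:
32 → extends → [32]
15 → replaces 32 → [15]
22 → extends → [15, 22]
32 → extends → [15, 22, 32]
18 → replaces 22 → [15, 18, 32]
14 → replaces 15 → [14, 18, 32]
12 → replaces 14 → [12, 18, 32]
7 → replaces 12 → [7, 18, 32]
32 → already a tail → [7, 18, 32]
22 → replaces 32 → [7, 18, 22]
27 → extends → [7, 18, 22, 27]
23 → replaces 27 → [7, 18, 22, 23]
22 → already a tail → [7, 18, 22, 23]
16 → replaces 18 → [7, 16, 22, 23]
Length 4; one witness is 15, 18, 22, 27.

15, 18, 22, 27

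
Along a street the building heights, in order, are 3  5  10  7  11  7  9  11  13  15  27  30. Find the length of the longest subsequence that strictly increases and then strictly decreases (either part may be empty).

9

inc[i] = longest strictly increasing subsequence ending at i; dec[i] = longest strictly decreasing subsequence starting at i:
i:      1  2  3  4  5  6  7  8  9 10 11 12
a[i]:   3  5 10  7 11  7  9 11 13 15 27 30
inc:    1  2  3  3  4  3  4  5  6  7  8  9
dec:    1  1  2  1  2  1  1  1  1  1  1  1
Best peak at i=12 (value 30): inc=9, dec=1, length 9+1−1 = 9.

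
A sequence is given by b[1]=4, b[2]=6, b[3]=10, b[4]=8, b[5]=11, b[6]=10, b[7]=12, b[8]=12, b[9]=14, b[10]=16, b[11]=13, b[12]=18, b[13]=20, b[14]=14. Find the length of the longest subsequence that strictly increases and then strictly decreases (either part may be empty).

inc[i] = longest strictly increasing subsequence ending at i; dec[i] = longest strictly decreasing subsequence starting at i:
i:      1  2  3  4  5  6  7  8  9 10 11 12 13 14
b[i]:   4  6 10  8 11 10 12 12 14 16 13 18 20 14
inc:    1  2  3  3  4  4  5  5  6  7  6  8  9  7
dec:    1  1  2  1  2  1  1  1  2  2  1  2  2  1
Best peak at i=13 (value 20): inc=9, dec=2, length 9+2−1 = 10.

10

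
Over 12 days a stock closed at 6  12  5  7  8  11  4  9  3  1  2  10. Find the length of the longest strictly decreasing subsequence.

Let dp[i] be the longest strictly decreasing subsequence ending at i:
i:      1  2  3  4  5  6  7  8  9 10 11 12
a[i]:   6 12  5  7  8 11  4  9  3  1  2 10
dp:     1  1  2  2  2  2  3  3  4  5  5  3
Maximum is 5.

5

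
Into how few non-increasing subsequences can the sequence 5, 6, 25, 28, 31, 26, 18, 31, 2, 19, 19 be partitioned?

5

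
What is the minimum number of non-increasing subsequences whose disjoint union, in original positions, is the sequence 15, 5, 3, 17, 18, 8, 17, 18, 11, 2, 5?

4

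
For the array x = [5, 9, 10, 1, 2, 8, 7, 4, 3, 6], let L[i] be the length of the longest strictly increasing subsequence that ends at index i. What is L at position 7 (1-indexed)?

3

dp[i] = 1 + max{dp[j] : j<i, x[j]<x[i]} (or 1 if no such j):
i:      1  2  3  4  5  6  7  8  9 10
x[i]:   5  9 10  1  2  8  7  4  3  6
dp:     1  2  3  1  2  3  3  3  3  4
At index 7 the value is 3.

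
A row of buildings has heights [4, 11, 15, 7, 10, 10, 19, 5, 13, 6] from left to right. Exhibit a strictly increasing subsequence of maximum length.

Patience tails give the LIS length; then backtrack through the dp parents:
4 → extends → [4]
11 → extends → [4, 11]
15 → extends → [4, 11, 15]
7 → replaces 11 → [4, 7, 15]
10 → replaces 15 → [4, 7, 10]
10 → already a tail → [4, 7, 10]
19 → extends → [4, 7, 10, 19]
5 → replaces 7 → [4, 5, 10, 19]
13 → replaces 19 → [4, 5, 10, 13]
6 → replaces 10 → [4, 5, 6, 13]
Length 4; one witness is 4, 11, 15, 19.

4, 11, 15, 19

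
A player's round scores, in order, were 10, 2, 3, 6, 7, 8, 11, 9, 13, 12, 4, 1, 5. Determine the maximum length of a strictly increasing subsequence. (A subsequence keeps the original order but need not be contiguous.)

Track the smallest tail for each achievable length (strict):
10 → extends → [10]
2 → replaces 10 → [2]
3 → extends → [2, 3]
6 → extends → [2, 3, 6]
7 → extends → [2, 3, 6, 7]
8 → extends → [2, 3, 6, 7, 8]
11 → extends → [2, 3, 6, 7, 8, 11]
9 → replaces 11 → [2, 3, 6, 7, 8, 9]
13 → extends → [2, 3, 6, 7, 8, 9, 13]
12 → replaces 13 → [2, 3, 6, 7, 8, 9, 12]
4 → replaces 6 → [2, 3, 4, 7, 8, 9, 12]
1 → replaces 2 → [1, 3, 4, 7, 8, 9, 12]
5 → replaces 7 → [1, 3, 4, 5, 8, 9, 12]
Seven tails, so the longest strictly increasing subsequence has length 7 (e.g. 2, 3, 6, 7, 8, 11, 13).

7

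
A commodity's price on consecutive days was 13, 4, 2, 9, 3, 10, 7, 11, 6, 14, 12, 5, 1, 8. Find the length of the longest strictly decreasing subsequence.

6

Negate each value so 'decreasing' becomes 'increasing', then run patience tails on the negated sequence:
-13 → extends → [-13]
-4 → extends → [-13, -4]
-2 → extends → [-13, -4, -2]
-9 → replaces -4 → [-13, -9, -2]
-3 → replaces -2 → [-13, -9, -3]
-10 → replaces -9 → [-13, -10, -3]
-7 → replaces -3 → [-13, -10, -7]
-11 → replaces -10 → [-13, -11, -7]
-6 → extends → [-13, -11, -7, -6]
-14 → replaces -13 → [-14, -11, -7, -6]
-12 → replaces -11 → [-14, -12, -7, -6]
-5 → extends → [-14, -12, -7, -6, -5]
-1 → extends → [-14, -12, -7, -6, -5, -1]
-8 → replaces -7 → [-14, -12, -8, -6, -5, -1]
Six tails, so the longest strictly decreasing subsequence of the original has length 6.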